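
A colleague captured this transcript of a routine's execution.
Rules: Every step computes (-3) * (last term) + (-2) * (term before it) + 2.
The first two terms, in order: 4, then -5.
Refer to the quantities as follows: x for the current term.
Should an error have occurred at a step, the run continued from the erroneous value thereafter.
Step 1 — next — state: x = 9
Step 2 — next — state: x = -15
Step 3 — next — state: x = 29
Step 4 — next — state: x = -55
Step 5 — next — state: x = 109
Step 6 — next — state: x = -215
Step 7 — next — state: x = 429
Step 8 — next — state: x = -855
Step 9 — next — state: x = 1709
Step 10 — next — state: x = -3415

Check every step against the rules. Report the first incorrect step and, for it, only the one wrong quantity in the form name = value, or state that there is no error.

Recomputing the run from the initial state:
step 1: x = 9
step 2: x = -15
step 3: x = 29
step 4: x = -55
step 5: x = 109
step 6: x = -215
step 7: x = 429
step 8: x = -855
step 9: x = 1709
step 10: x = -3415
This matches the transcript at every step.

no error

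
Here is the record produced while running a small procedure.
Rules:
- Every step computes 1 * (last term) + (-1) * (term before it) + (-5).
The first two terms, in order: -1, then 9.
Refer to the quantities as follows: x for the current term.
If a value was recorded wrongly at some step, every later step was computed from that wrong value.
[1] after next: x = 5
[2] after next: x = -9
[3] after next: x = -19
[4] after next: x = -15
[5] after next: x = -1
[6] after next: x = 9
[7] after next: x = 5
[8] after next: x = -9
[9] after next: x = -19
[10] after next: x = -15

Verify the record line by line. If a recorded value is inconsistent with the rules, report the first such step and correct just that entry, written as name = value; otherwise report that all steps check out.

Recomputing the run from the initial state:
step 1: x = 5
step 2: x = -9
step 3: x = -19
step 4: x = -15
step 5: x = -1
step 6: x = 9
step 7: x = 5
step 8: x = -9
step 9: x = -19
step 10: x = -15
This matches the record at every step.

no error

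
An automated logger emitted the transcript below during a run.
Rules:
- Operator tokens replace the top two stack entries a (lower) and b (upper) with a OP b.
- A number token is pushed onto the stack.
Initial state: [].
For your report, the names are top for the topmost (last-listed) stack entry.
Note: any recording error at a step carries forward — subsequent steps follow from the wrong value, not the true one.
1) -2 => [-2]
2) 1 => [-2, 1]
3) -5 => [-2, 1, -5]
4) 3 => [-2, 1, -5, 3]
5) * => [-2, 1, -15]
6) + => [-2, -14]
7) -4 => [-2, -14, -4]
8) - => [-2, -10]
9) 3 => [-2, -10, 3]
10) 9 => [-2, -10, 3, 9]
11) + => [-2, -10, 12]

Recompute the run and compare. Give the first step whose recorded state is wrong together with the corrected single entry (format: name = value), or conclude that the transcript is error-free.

1. push -2: top = -2 (verified)
2. push 1: top = 1 (in agreement)
3. push -5: top = -5 (confirmed correct)
4. push 3: top = 3 (same as recorded)
5. -5 * 3 = -15 (exactly as logged)
6. 1 + -15 = -14 (in agreement)
7. push -4: top = -4 (agrees with the transcript)
8. -14 - -4 = -10 (in agreement)
9. push 3: top = 3 (exactly as logged)
10. push 9: top = 9 (matches)
11. 3 + 9 = 12 (no discrepancy)
Each recorded entry agrees with the recomputation.

no error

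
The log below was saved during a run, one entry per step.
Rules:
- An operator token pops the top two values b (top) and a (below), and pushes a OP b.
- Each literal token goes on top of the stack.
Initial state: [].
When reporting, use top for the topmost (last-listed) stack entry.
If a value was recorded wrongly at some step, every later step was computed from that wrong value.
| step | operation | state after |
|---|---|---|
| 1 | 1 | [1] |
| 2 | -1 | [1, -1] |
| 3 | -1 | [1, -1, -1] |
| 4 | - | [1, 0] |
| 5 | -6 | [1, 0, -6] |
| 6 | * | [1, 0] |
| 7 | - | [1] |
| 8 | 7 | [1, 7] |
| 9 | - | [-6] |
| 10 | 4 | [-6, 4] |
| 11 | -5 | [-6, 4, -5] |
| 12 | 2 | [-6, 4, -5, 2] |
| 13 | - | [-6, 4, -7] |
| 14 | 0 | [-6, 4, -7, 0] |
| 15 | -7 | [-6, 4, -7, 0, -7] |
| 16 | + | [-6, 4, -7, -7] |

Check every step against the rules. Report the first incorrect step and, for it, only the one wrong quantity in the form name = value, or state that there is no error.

no error

Recomputing the run from the initial state:
step 1: [1]
step 2: [1, -1]
step 3: [1, -1, -1]
step 4: [1, 0]
step 5: [1, 0, -6]
step 6: [1, 0]
step 7: [1]
step 8: [1, 7]
step 9: [-6]
step 10: [-6, 4]
step 11: [-6, 4, -5]
step 12: [-6, 4, -5, 2]
step 13: [-6, 4, -7]
step 14: [-6, 4, -7, 0]
step 15: [-6, 4, -7, 0, -7]
step 16: [-6, 4, -7, -7]
This matches the log at every step.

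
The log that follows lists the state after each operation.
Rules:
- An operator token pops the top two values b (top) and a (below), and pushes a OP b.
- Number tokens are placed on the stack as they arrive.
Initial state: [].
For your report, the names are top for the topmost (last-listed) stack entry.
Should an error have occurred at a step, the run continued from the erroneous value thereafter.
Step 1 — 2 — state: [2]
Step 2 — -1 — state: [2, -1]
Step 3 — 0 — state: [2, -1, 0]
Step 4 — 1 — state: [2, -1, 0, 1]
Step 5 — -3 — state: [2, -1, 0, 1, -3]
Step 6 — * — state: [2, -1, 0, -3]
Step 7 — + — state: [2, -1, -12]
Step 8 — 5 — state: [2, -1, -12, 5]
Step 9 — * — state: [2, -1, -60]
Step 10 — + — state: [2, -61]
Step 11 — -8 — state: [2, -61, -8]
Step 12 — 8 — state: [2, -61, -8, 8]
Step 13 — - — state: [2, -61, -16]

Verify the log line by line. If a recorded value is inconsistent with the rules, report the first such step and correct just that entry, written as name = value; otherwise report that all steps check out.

step 1: push 2: top = 2 -> agrees with the log
step 2: push -1: top = -1 -> checks out
step 3: push 0: top = 0 -> same as recorded
step 4: push 1: top = 1 -> consistent with the log
step 5: push -3: top = -3 -> agrees with the log
step 6: 1 * -3 = -3 -> matches
step 7: 0 + -3 = -3 -> first mismatch against the log
So the first discrepancy is step 7, where the right value is top = -3.

step 7, top = -3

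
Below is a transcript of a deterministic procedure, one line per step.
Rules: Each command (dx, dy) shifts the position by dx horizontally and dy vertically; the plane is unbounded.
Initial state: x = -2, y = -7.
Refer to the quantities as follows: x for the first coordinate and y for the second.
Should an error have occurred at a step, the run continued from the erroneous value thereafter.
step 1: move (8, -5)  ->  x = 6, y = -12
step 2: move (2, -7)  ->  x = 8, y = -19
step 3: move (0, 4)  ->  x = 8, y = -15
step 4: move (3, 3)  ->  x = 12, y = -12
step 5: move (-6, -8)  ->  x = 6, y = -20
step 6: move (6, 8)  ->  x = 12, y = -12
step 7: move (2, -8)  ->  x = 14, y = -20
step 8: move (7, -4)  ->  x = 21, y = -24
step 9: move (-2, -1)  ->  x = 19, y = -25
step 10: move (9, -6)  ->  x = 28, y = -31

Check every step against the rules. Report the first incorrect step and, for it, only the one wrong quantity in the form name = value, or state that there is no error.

Recomputing the run from the initial state:
step 1: x = 6, y = -12
step 2: x = 8, y = -19
step 3: x = 8, y = -15
step 4: x = 11, y = -12
step 5: x = 5, y = -20
step 6: x = 11, y = -12
step 7: x = 13, y = -20
step 8: x = 20, y = -24
step 9: x = 18, y = -25
step 10: x = 27, y = -31
The first disagreement with the transcript is at step 4, where the value should be x = 11.

step 4, x = 11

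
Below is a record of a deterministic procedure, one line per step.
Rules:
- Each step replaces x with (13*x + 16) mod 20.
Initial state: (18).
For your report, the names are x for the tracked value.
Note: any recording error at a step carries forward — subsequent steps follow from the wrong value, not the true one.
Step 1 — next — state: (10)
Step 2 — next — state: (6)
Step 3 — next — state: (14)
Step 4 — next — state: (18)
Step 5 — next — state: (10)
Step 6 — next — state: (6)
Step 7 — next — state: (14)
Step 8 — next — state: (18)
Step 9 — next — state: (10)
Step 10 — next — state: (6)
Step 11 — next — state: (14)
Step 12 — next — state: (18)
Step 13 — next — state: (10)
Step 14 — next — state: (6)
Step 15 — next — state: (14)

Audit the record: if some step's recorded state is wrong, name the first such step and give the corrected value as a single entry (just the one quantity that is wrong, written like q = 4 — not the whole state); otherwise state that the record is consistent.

1. x = (13*18 + 16) mod 20 = 10 (agrees with the record)
2. x = (13*10 + 16) mod 20 = 6 (no discrepancy)
3. x = (13*6 + 16) mod 20 = 14 (checks out)
4. x = (13*14 + 16) mod 20 = 18 (consistent with the record)
5. x = (13*18 + 16) mod 20 = 10 (confirmed correct)
6. x = (13*10 + 16) mod 20 = 6 (in agreement)
7. x = (13*6 + 16) mod 20 = 14 (in agreement)
8. x = (13*14 + 16) mod 20 = 18 (agrees with the record)
9. x = (13*18 + 16) mod 20 = 10 (consistent with the record)
10. x = (13*10 + 16) mod 20 = 6 (exactly as logged)
11. x = (13*6 + 16) mod 20 = 14 (same as recorded)
12. x = (13*14 + 16) mod 20 = 18 (consistent with the record)
13. x = (13*18 + 16) mod 20 = 10 (exactly as logged)
14. x = (13*10 + 16) mod 20 = 6 (verified)
15. x = (13*6 + 16) mod 20 = 14 (confirmed correct)
Every step is consistent.

no error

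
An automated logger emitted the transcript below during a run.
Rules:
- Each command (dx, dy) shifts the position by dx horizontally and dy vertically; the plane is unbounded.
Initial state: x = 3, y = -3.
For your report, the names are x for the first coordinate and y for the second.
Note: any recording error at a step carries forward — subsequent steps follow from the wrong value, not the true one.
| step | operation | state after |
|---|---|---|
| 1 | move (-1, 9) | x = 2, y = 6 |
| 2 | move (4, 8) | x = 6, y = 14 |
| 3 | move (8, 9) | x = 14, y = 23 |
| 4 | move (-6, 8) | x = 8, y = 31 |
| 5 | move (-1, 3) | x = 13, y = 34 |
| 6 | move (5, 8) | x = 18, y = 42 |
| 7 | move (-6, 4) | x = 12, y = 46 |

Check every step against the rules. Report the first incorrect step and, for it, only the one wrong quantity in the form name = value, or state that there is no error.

step 5, x = 7

1. x = 3 + (-1) = 2, y = -3 + (9) = 6 (exactly as logged)
2. x = 2 + (4) = 6, y = 6 + (8) = 14 (verified)
3. x = 6 + (8) = 14, y = 14 + (9) = 23 (no discrepancy)
4. x = 14 + (-6) = 8, y = 23 + (8) = 31 (verified)
5. x = 8 + (-1) = 7, y = 31 + (3) = 34 (not what was recorded)
First deviation found at step 5; the corrected entry is x = 7.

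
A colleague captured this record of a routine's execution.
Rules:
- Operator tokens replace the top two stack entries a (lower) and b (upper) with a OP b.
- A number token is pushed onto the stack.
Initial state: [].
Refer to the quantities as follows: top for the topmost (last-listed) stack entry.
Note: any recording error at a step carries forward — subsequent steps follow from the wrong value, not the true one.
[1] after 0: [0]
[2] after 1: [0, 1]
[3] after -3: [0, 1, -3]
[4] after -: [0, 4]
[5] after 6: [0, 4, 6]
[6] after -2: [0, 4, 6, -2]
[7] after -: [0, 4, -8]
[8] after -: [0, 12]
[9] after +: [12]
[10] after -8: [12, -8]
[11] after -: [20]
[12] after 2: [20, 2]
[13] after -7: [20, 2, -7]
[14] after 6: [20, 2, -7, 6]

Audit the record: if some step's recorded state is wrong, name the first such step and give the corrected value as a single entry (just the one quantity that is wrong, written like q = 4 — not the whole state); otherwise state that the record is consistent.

Step 1: push 0: top = 0 — checks out.
Step 2: push 1: top = 1 — matches.
Step 3: push -3: top = -3 — matches.
Step 4: 1 - -3 = 4 — agrees with the record.
Step 5: push 6: top = 6 — exactly as logged.
Step 6: push -2: top = -2 — same as recorded.
Step 7: 6 - -2 = 8 — this is not what the record shows.
Conclusion: step 7 carries the first error; the entry should be top = 8.

step 7, top = 8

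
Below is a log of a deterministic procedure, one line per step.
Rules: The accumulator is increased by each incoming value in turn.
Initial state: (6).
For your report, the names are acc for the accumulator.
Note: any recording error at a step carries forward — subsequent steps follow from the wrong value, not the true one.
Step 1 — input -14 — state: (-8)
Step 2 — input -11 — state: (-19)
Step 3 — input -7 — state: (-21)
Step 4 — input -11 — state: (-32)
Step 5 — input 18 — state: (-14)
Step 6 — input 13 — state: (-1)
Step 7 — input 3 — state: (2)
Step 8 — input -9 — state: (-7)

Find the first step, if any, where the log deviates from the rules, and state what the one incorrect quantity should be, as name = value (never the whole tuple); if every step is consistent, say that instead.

step 3, acc = -26

Step 1: acc = 6 + -14 = -8 — in agreement.
Step 2: acc = -8 + -11 = -19 — verified.
Step 3: acc = -19 + -7 = -26 — the log has a different value.
Step 3 is the first one off; corrected, acc = -26.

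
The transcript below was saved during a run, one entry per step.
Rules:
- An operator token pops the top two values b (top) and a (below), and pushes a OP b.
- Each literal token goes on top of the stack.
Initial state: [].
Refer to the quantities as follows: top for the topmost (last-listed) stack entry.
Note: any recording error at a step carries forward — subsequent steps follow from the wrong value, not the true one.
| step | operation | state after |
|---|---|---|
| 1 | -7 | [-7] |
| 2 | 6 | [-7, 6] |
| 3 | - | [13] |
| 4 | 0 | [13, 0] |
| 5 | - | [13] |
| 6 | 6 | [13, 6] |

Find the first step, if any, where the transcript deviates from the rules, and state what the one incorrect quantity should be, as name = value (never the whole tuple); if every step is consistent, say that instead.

step 3, top = -13

1. push -7: top = -7 (agrees with the transcript)
2. push 6: top = 6 (in agreement)
3. -7 - 6 = -13 (the entry is off here)
The earliest wrong entry is at step 3: it should read top = -13.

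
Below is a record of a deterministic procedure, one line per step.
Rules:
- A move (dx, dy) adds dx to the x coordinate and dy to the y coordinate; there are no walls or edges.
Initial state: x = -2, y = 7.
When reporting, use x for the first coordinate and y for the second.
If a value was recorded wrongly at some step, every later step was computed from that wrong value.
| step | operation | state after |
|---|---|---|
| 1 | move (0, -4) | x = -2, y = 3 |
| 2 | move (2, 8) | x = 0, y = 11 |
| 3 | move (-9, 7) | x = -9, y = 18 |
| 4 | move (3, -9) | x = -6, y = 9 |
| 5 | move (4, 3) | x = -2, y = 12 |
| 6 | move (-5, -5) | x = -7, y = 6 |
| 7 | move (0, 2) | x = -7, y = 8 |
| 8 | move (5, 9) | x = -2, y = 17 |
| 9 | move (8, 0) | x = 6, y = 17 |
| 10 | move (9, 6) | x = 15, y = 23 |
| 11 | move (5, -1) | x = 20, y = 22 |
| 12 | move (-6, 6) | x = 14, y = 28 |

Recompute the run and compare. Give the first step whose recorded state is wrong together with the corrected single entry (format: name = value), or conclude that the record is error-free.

Recomputing the run from the initial state:
step 1: x = -2, y = 3
step 2: x = 0, y = 11
step 3: x = -9, y = 18
step 4: x = -6, y = 9
step 5: x = -2, y = 12
step 6: x = -7, y = 7
step 7: x = -7, y = 9
step 8: x = -2, y = 18
step 9: x = 6, y = 18
step 10: x = 15, y = 24
step 11: x = 20, y = 23
step 12: x = 14, y = 29
The first disagreement with the record is at step 6, where the value should be y = 7.

step 6, y = 7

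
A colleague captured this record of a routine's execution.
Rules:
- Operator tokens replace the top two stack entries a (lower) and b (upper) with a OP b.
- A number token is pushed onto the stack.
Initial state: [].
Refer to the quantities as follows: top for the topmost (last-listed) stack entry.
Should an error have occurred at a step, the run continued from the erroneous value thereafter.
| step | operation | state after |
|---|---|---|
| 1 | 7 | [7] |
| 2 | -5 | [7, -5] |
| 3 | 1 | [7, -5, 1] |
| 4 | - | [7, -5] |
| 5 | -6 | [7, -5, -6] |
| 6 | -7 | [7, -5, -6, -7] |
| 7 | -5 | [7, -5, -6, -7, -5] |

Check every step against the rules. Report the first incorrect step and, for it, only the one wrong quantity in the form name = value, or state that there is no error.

Recomputing the run from the initial state:
step 1: [7]
step 2: [7, -5]
step 3: [7, -5, 1]
step 4: [7, -6]
step 5: [7, -6, -6]
step 6: [7, -6, -6, -7]
step 7: [7, -6, -6, -7, -5]
The first disagreement with the record is at step 4, where the value should be top = -6.

step 4, top = -6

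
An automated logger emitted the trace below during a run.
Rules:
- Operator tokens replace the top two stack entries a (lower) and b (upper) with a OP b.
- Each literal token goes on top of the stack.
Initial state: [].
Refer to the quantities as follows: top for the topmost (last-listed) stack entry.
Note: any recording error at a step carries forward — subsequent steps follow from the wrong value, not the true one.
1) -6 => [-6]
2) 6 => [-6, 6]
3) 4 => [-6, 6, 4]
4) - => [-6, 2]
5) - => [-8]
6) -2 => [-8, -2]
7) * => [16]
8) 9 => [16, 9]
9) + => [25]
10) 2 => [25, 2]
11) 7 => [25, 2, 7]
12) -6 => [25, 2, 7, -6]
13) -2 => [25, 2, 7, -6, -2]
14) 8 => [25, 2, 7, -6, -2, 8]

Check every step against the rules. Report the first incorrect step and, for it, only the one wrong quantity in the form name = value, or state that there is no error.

step 1: push -6: top = -6 -> agrees with the trace
step 2: push 6: top = 6 -> same as recorded
step 3: push 4: top = 4 -> agrees with the trace
step 4: 6 - 4 = 2 -> agrees with the trace
step 5: -6 - 2 = -8 -> confirmed correct
step 6: push -2: top = -2 -> matches
step 7: -8 * -2 = 16 -> no discrepancy
step 8: push 9: top = 9 -> consistent with the trace
step 9: 16 + 9 = 25 -> agrees with the trace
step 10: push 2: top = 2 -> verified
step 11: push 7: top = 7 -> verified
step 12: push -6: top = -6 -> agrees with the trace
step 13: push -2: top = -2 -> agrees with the trace
step 14: push 8: top = 8 -> in agreement
The recomputation confirms every line.

no error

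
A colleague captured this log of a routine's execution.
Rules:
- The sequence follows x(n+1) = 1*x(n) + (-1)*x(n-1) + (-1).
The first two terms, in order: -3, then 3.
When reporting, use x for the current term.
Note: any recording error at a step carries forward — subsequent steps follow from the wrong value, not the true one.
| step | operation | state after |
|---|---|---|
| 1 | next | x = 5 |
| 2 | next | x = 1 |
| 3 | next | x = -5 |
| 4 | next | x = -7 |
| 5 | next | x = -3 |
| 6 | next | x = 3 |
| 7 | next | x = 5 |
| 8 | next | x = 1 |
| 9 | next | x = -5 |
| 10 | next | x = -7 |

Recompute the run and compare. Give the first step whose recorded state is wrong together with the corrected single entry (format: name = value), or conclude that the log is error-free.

no error

1. x = 1*(3) + (-1)*(-3) + (-1) = 5 (consistent with the log)
2. x = 1*(5) + (-1)*(3) + (-1) = 1 (confirmed correct)
3. x = 1*(1) + (-1)*(5) + (-1) = -5 (in agreement)
4. x = 1*(-5) + (-1)*(1) + (-1) = -7 (same as recorded)
5. x = 1*(-7) + (-1)*(-5) + (-1) = -3 (confirmed correct)
6. x = 1*(-3) + (-1)*(-7) + (-1) = 3 (matches)
7. x = 1*(3) + (-1)*(-3) + (-1) = 5 (verified)
8. x = 1*(5) + (-1)*(3) + (-1) = 1 (verified)
9. x = 1*(1) + (-1)*(5) + (-1) = -5 (confirmed correct)
10. x = 1*(-5) + (-1)*(1) + (-1) = -7 (exactly as logged)
The whole run recomputes cleanly — no discrepancies.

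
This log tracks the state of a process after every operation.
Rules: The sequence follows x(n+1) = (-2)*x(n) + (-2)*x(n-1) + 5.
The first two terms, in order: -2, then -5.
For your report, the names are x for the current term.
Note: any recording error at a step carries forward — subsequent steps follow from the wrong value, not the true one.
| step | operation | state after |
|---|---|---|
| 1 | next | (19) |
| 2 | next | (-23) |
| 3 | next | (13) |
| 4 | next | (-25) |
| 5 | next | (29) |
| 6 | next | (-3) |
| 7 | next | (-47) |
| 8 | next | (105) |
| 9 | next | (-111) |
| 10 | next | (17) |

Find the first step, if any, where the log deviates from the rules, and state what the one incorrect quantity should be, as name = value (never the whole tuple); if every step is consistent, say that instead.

Recomputing the run from the initial state:
step 1: x = 19
step 2: x = -23
step 3: x = 13
step 4: x = 25
step 5: x = -71
step 6: x = 97
step 7: x = -47
step 8: x = -95
step 9: x = 289
step 10: x = -383
The first disagreement with the log is at step 4, where the value should be x = 25.

step 4, x = 25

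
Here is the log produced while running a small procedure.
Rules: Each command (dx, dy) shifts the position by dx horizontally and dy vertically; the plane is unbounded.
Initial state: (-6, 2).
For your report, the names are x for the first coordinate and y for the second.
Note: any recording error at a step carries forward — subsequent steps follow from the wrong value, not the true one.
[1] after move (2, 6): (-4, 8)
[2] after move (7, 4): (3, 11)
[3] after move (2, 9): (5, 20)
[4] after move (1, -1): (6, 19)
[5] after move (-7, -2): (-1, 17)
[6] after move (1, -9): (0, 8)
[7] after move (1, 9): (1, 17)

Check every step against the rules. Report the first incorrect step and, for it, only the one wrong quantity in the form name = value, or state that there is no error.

step 2, y = 12

Recomputing the run from the initial state:
step 1: x = -4, y = 8
step 2: x = 3, y = 12
step 3: x = 5, y = 21
step 4: x = 6, y = 20
step 5: x = -1, y = 18
step 6: x = 0, y = 9
step 7: x = 1, y = 18
The first disagreement with the log is at step 2, where the value should be y = 12.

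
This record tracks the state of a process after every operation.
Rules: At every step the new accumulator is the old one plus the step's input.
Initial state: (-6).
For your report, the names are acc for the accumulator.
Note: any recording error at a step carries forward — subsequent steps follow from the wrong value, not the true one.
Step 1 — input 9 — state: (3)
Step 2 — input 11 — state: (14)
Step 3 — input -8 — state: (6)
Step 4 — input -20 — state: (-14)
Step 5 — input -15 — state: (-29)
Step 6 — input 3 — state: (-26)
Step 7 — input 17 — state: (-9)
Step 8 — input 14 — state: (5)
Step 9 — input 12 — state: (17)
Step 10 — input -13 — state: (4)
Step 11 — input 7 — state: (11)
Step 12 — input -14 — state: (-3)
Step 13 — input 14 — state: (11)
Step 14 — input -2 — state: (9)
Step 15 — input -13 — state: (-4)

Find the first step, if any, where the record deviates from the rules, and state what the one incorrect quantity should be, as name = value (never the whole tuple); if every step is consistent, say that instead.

no error

Recomputing the run from the initial state:
step 1: acc = 3
step 2: acc = 14
step 3: acc = 6
step 4: acc = -14
step 5: acc = -29
step 6: acc = -26
step 7: acc = -9
step 8: acc = 5
step 9: acc = 17
step 10: acc = 4
step 11: acc = 11
step 12: acc = -3
step 13: acc = 11
step 14: acc = 9
step 15: acc = -4
This matches the record at every step.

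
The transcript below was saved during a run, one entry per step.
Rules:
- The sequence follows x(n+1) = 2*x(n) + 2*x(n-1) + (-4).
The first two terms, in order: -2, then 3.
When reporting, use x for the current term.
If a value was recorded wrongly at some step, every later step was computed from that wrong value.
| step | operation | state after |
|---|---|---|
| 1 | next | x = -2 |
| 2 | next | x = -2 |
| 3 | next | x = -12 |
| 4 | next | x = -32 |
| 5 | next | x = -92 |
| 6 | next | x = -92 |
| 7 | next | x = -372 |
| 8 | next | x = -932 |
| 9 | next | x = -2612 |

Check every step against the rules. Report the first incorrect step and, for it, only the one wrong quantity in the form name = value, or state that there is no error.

step 6, x = -252

Recomputing the run from the initial state:
step 1: x = -2
step 2: x = -2
step 3: x = -12
step 4: x = -32
step 5: x = -92
step 6: x = -252
step 7: x = -692
step 8: x = -1892
step 9: x = -5172
The first disagreement with the transcript is at step 6, where the value should be x = -252.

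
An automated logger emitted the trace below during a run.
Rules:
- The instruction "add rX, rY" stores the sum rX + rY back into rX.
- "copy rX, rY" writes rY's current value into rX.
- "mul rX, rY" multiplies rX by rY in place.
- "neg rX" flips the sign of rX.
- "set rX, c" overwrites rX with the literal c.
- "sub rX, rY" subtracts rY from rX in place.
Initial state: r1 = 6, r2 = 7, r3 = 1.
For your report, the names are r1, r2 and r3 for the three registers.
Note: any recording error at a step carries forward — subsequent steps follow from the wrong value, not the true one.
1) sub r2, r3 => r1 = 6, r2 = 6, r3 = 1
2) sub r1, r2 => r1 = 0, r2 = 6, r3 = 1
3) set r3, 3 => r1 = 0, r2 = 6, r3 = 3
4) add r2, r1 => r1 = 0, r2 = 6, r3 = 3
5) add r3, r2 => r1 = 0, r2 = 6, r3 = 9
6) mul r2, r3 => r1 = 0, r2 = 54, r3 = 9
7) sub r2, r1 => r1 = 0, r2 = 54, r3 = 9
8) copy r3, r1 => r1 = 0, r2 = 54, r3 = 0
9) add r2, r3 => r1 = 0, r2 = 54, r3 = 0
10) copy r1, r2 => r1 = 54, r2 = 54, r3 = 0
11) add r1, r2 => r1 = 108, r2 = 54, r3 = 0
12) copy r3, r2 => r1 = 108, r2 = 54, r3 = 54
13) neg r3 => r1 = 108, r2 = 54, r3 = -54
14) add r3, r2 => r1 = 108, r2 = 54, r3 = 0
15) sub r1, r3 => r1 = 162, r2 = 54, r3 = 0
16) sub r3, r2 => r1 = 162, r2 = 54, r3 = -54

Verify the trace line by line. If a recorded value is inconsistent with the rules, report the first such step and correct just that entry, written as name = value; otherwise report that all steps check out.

step 15, r1 = 108

step 1: r2 = 7 - 1 = 6 -> exactly as logged
step 2: r1 = 6 - 6 = 0 -> matches
step 3: r3 = 3 -> verified
step 4: r2 = 6 + 0 = 6 -> agrees with the trace
step 5: r3 = 3 + 6 = 9 -> no discrepancy
step 6: r2 = 6 * 9 = 54 -> no discrepancy
step 7: r2 = 54 - 0 = 54 -> confirmed correct
step 8: r3 = 0 -> matches
step 9: r2 = 54 + 0 = 54 -> same as recorded
step 10: r1 = 54 -> no discrepancy
step 11: r1 = 54 + 54 = 108 -> no discrepancy
step 12: r3 = 54 -> agrees with the trace
step 13: r3 = -(54) = -54 -> no discrepancy
step 14: r3 = -54 + 54 = 0 -> consistent with the trace
step 15: r1 = 108 - 0 = 108 -> the entry is off here
The audit stops at step 15: the recorded entry is wrong and should be r1 = 108.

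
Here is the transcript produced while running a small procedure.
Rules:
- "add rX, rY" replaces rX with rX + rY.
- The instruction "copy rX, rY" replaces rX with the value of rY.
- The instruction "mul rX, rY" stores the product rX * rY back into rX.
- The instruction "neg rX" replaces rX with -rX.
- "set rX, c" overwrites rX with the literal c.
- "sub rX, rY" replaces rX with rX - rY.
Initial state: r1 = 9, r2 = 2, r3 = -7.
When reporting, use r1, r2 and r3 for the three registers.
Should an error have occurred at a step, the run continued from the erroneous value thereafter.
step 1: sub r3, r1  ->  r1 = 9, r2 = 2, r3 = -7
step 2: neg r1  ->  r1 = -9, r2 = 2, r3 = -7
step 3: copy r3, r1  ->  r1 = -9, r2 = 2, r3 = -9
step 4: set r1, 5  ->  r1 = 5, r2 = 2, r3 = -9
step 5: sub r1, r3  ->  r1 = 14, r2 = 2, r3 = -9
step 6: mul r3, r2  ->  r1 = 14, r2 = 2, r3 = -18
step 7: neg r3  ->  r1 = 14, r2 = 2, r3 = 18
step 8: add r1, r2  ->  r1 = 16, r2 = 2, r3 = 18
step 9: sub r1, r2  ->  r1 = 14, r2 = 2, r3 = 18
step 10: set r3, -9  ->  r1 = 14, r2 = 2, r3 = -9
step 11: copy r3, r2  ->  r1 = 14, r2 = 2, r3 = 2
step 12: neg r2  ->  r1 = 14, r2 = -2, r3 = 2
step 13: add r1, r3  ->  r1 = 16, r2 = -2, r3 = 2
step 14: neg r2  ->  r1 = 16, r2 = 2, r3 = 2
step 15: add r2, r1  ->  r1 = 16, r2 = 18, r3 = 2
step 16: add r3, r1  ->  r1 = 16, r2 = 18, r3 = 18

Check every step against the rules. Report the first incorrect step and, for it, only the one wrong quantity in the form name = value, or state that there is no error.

step 1, r3 = -16

Recomputing the run from the initial state:
step 1: r1 = 9, r2 = 2, r3 = -16
step 2: r1 = -9, r2 = 2, r3 = -16
step 3: r1 = -9, r2 = 2, r3 = -9
step 4: r1 = 5, r2 = 2, r3 = -9
step 5: r1 = 14, r2 = 2, r3 = -9
step 6: r1 = 14, r2 = 2, r3 = -18
step 7: r1 = 14, r2 = 2, r3 = 18
step 8: r1 = 16, r2 = 2, r3 = 18
step 9: r1 = 14, r2 = 2, r3 = 18
step 10: r1 = 14, r2 = 2, r3 = -9
step 11: r1 = 14, r2 = 2, r3 = 2
step 12: r1 = 14, r2 = -2, r3 = 2
step 13: r1 = 16, r2 = -2, r3 = 2
step 14: r1 = 16, r2 = 2, r3 = 2
step 15: r1 = 16, r2 = 18, r3 = 2
step 16: r1 = 16, r2 = 18, r3 = 18
The first disagreement with the transcript is at step 1, where the value should be r3 = -16.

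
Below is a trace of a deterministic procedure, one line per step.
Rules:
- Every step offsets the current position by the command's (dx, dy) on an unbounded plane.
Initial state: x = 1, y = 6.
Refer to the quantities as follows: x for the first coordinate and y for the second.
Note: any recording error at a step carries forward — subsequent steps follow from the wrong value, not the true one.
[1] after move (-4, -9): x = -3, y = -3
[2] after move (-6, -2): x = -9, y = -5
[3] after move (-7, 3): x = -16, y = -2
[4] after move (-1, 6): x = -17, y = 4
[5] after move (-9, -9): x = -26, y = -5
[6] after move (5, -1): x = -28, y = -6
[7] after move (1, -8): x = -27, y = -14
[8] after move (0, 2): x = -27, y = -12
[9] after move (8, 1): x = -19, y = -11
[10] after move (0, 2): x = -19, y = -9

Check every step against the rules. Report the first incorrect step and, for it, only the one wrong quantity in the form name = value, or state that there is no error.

Step 1: x = 1 + (-4) = -3, y = 6 + (-9) = -3 — no discrepancy.
Step 2: x = -3 + (-6) = -9, y = -3 + (-2) = -5 — same as recorded.
Step 3: x = -9 + (-7) = -16, y = -5 + (3) = -2 — exactly as logged.
Step 4: x = -16 + (-1) = -17, y = -2 + (6) = 4 — no discrepancy.
Step 5: x = -17 + (-9) = -26, y = 4 + (-9) = -5 — same as recorded.
Step 6: x = -26 + (5) = -21, y = -5 + (-1) = -6 — the recorded entry deviates here.
First incorrect step: 6; the correct value is x = -21.

step 6, x = -21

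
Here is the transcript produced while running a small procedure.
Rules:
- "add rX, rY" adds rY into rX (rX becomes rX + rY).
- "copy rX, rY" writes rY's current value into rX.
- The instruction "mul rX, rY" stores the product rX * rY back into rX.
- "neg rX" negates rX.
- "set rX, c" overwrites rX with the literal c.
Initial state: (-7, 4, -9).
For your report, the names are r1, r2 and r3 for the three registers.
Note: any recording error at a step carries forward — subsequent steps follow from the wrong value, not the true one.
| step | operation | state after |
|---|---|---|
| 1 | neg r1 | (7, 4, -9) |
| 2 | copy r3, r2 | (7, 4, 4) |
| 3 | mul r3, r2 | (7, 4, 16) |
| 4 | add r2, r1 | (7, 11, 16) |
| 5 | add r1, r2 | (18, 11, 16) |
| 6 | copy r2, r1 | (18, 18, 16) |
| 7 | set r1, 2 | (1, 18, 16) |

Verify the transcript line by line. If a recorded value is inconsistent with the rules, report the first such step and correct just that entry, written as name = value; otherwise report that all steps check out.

step 7, r1 = 2

step 1: r1 = -(-7) = 7 -> confirmed correct
step 2: r3 = 4 -> confirmed correct
step 3: r3 = 4 * 4 = 16 -> exactly as logged
step 4: r2 = 4 + 7 = 11 -> in agreement
step 5: r1 = 7 + 11 = 18 -> agrees with the transcript
step 6: r2 = 18 -> verified
step 7: r1 = 2 -> the transcript has a different value
That makes step 7 the first incorrect line — r1 = 2 is what it should show.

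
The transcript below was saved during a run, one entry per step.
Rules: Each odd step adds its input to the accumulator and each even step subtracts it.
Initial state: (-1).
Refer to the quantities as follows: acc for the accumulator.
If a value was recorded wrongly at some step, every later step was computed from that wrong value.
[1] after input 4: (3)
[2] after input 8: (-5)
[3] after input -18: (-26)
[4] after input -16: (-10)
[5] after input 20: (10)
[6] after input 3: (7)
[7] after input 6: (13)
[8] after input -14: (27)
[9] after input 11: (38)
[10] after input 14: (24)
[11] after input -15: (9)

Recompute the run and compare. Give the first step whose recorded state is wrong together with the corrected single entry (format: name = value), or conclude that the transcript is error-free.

step 3, acc = -23

Step 1: acc = -1 + 4 = 3 — agrees with the transcript.
Step 2: acc = 3 - 8 = -5 — same as recorded.
Step 3: acc = -5 + -18 = -23 — the transcript disagrees here.
Step 3 is the first one off; corrected, acc = -23.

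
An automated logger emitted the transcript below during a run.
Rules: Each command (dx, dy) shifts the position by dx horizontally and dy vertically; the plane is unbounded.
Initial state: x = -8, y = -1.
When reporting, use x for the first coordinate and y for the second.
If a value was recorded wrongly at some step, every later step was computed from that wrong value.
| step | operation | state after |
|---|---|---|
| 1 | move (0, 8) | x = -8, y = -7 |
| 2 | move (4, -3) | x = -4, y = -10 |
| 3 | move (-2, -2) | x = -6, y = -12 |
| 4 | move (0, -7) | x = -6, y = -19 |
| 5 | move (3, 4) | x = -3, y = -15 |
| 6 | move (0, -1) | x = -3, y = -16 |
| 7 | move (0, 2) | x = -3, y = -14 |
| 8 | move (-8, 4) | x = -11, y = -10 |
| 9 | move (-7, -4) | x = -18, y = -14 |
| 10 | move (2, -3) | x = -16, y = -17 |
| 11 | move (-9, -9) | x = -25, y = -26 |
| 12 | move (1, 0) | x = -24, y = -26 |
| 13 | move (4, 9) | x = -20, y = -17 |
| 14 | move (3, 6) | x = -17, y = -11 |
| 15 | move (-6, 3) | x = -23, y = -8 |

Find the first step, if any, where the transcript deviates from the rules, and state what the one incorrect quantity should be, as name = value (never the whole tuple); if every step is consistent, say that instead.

Step 1: x = -8 + (0) = -8, y = -1 + (8) = 7 — the recorded entry deviates here.
Conclusion: step 1 carries the first error; the entry should be y = 7.

step 1, y = 7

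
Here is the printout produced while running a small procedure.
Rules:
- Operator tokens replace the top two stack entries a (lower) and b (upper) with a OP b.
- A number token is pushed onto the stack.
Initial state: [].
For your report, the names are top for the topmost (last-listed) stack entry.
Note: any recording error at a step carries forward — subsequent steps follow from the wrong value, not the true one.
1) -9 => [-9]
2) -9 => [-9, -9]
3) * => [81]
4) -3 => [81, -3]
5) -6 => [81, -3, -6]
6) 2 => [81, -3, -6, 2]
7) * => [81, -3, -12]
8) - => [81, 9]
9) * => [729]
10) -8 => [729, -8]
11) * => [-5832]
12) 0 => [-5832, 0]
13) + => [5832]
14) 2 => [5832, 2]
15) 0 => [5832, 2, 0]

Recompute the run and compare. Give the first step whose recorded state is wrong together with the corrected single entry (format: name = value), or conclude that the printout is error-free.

1. push -9: top = -9 (checks out)
2. push -9: top = -9 (exactly as logged)
3. -9 * -9 = 81 (same as recorded)
4. push -3: top = -3 (confirmed correct)
5. push -6: top = -6 (agrees with the printout)
6. push 2: top = 2 (consistent with the printout)
7. -6 * 2 = -12 (agrees with the printout)
8. -3 - -12 = 9 (confirmed correct)
9. 81 * 9 = 729 (exactly as logged)
10. push -8: top = -8 (same as recorded)
11. 729 * -8 = -5832 (confirmed correct)
12. push 0: top = 0 (agrees with the printout)
13. -5832 + 0 = -5832 (the recorded entry deviates here)
So the first discrepancy is step 13, where the right value is top = -5832.

step 13, top = -5832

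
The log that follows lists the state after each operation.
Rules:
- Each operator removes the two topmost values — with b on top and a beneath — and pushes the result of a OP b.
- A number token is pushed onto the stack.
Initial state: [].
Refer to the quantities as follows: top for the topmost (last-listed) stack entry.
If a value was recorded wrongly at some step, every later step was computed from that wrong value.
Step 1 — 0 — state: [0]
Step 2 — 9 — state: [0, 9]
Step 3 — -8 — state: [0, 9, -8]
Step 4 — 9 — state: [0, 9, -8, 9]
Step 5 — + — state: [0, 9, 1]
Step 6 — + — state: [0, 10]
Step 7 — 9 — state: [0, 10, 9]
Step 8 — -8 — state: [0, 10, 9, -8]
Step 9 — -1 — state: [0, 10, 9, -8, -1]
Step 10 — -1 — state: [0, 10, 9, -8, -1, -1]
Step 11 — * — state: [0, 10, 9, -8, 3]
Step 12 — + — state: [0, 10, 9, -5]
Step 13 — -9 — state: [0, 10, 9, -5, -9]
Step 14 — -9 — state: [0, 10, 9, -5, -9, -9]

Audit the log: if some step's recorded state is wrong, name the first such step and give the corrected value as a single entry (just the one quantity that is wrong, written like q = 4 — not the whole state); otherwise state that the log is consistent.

step 11, top = 1

Recomputing the run from the initial state:
step 1: [0]
step 2: [0, 9]
step 3: [0, 9, -8]
step 4: [0, 9, -8, 9]
step 5: [0, 9, 1]
step 6: [0, 10]
step 7: [0, 10, 9]
step 8: [0, 10, 9, -8]
step 9: [0, 10, 9, -8, -1]
step 10: [0, 10, 9, -8, -1, -1]
step 11: [0, 10, 9, -8, 1]
step 12: [0, 10, 9, -7]
step 13: [0, 10, 9, -7, -9]
step 14: [0, 10, 9, -7, -9, -9]
The first disagreement with the log is at step 11, where the value should be top = 1.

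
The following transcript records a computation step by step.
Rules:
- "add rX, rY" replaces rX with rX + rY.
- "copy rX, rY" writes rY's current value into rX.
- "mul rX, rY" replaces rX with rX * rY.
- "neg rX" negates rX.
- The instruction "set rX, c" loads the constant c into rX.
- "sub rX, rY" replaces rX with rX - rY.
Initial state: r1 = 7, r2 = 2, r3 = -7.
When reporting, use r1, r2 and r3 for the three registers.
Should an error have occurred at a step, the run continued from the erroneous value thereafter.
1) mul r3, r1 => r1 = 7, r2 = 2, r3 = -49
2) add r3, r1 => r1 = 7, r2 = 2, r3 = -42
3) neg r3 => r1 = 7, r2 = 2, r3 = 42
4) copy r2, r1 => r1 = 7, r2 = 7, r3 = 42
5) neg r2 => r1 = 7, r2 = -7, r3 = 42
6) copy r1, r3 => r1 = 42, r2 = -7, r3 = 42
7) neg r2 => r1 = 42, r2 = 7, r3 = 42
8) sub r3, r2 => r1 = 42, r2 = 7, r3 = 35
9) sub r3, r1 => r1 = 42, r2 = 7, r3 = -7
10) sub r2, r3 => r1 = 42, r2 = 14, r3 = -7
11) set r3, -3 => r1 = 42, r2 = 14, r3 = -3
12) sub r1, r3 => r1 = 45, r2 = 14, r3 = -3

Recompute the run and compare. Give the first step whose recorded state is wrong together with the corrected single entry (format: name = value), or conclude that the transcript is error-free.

no error

Recomputing the run from the initial state:
step 1: r1 = 7, r2 = 2, r3 = -49
step 2: r1 = 7, r2 = 2, r3 = -42
step 3: r1 = 7, r2 = 2, r3 = 42
step 4: r1 = 7, r2 = 7, r3 = 42
step 5: r1 = 7, r2 = -7, r3 = 42
step 6: r1 = 42, r2 = -7, r3 = 42
step 7: r1 = 42, r2 = 7, r3 = 42
step 8: r1 = 42, r2 = 7, r3 = 35
step 9: r1 = 42, r2 = 7, r3 = -7
step 10: r1 = 42, r2 = 14, r3 = -7
step 11: r1 = 42, r2 = 14, r3 = -3
step 12: r1 = 45, r2 = 14, r3 = -3
This matches the transcript at every step.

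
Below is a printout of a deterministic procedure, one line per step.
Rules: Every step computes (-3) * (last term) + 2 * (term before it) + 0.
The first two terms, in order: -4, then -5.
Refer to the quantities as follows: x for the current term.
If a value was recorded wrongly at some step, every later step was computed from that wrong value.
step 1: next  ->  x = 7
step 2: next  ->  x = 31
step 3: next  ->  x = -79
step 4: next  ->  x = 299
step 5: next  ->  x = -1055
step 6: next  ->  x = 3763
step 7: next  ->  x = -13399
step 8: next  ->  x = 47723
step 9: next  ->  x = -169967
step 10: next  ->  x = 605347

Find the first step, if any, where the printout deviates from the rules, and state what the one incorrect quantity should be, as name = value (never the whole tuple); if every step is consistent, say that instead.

1. x = -3*(-5) + (2)*(-4) + (0) = 7 (consistent with the printout)
2. x = -3*(7) + (2)*(-5) + (0) = -31 (the printout has a different value)
First deviation found at step 2; the corrected entry is x = -31.

step 2, x = -31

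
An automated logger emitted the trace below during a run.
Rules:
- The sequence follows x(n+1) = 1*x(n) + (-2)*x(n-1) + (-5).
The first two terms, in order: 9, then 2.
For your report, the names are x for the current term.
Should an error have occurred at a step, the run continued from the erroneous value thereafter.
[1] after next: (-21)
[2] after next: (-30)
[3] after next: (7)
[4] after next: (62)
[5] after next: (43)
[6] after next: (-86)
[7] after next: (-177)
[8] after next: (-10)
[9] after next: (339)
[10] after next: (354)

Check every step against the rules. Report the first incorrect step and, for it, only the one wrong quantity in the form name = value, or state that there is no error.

no error

step 1: x = 1*(2) + (-2)*(9) + (-5) = -21 -> in agreement
step 2: x = 1*(-21) + (-2)*(2) + (-5) = -30 -> consistent with the trace
step 3: x = 1*(-30) + (-2)*(-21) + (-5) = 7 -> no discrepancy
step 4: x = 1*(7) + (-2)*(-30) + (-5) = 62 -> in agreement
step 5: x = 1*(62) + (-2)*(7) + (-5) = 43 -> checks out
step 6: x = 1*(43) + (-2)*(62) + (-5) = -86 -> matches
step 7: x = 1*(-86) + (-2)*(43) + (-5) = -177 -> confirmed correct
step 8: x = 1*(-177) + (-2)*(-86) + (-5) = -10 -> checks out
step 9: x = 1*(-10) + (-2)*(-177) + (-5) = 339 -> agrees with the trace
step 10: x = 1*(339) + (-2)*(-10) + (-5) = 354 -> exactly as logged
Nothing is out of place; the run is error-free.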